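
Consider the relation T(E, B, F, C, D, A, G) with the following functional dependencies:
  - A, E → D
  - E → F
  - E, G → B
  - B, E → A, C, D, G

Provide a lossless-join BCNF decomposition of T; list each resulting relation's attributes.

Candidate keys of the original relation: {B, E}, {E, G}.
In {A, B, C, D, E, F, G}, {A, E} is not a superkey ({A, E}⁺ restricted to this set is {A, D, E, F}), so split on A, E → D, F into {A, D, E, F} and {A, B, C, E, G}.
In {A, D, E, F}, {E} is not a superkey ({E}⁺ restricted to this set is {E, F}), so split on E → F into {E, F} and {A, D, E}.
{E, F}: every determinant is a superkey — BCNF.
{A, D, E}: every determinant is a superkey — BCNF.
{A, B, C, E, G}: every determinant is a superkey — BCNF.

{A, B, C, E, G}; {A, D, E}; {E, F}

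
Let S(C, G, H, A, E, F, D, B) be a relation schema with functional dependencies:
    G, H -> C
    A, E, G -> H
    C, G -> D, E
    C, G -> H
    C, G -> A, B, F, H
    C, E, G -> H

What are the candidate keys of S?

No FD produces {G}, so it must be in every candidate key.
{C, G} is a candidate key since {C, G}⁺ = {A, B, C, D, E, F, G, H} covers every attribute.
{G, H} is a candidate key since {G, H}⁺ = {A, B, C, D, E, F, G, H} covers every attribute.
{A, E, G} is a candidate key since {A, E, G}⁺ = {A, B, C, D, E, F, G, H} covers every attribute.
Any other superkey properly contains one of these, so there are no further candidate keys.

{A, E, G}, {C, G}, {G, H}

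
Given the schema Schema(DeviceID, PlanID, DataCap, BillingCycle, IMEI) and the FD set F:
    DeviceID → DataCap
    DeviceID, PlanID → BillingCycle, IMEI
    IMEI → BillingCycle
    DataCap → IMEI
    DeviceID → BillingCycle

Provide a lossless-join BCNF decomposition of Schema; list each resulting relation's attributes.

Candidate key of the original relation: {DeviceID, PlanID}.
Within {BillingCycle, DataCap, DeviceID, IMEI, PlanID}: {DeviceID}⁺ ∩ {BillingCycle, DataCap, DeviceID, IMEI, PlanID} = {BillingCycle, DataCap, DeviceID, IMEI}, not the whole set, so DeviceID → BillingCycle, DataCap, IMEI violates BCNF; decompose into {BillingCycle, DataCap, DeviceID, IMEI} and {DeviceID, PlanID}.
Within {BillingCycle, DataCap, DeviceID, IMEI}: {IMEI}⁺ ∩ {BillingCycle, DataCap, DeviceID, IMEI} = {BillingCycle, IMEI}, not the whole set, so IMEI → BillingCycle violates BCNF; decompose into {BillingCycle, IMEI} and {DataCap, DeviceID, IMEI}.
{BillingCycle, IMEI} has no BCNF violation.
Within {DataCap, DeviceID, IMEI}: {DataCap}⁺ ∩ {DataCap, DeviceID, IMEI} = {DataCap, IMEI}, not the whole set, so DataCap → IMEI violates BCNF; decompose into {DataCap, IMEI} and {DataCap, DeviceID}.
{DataCap, IMEI} has no BCNF violation.
{DataCap, DeviceID} has no BCNF violation.
{DeviceID, PlanID} has no BCNF violation.

{BillingCycle, IMEI}; {DataCap, DeviceID}; {DataCap, IMEI}; {DeviceID, PlanID}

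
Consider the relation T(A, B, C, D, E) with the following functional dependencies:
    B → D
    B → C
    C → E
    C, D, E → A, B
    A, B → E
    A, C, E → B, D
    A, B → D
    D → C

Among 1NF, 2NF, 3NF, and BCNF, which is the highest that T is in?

Candidate keys: {A, C}, {B}, {D}. Prime attributes: {A, B, C, D}.
C → E breaks BCNF: {C}⁺ = {C, E}, so {C} is not a superkey.
C → E has non-prime {E} on the right and a non-superkey on the left, so 3NF fails.
{C} is a proper subset of the key {A, C}, and {C}⁺ contains the non-prime attribute {E} — a partial dependency, so 2NF is violated.

1NF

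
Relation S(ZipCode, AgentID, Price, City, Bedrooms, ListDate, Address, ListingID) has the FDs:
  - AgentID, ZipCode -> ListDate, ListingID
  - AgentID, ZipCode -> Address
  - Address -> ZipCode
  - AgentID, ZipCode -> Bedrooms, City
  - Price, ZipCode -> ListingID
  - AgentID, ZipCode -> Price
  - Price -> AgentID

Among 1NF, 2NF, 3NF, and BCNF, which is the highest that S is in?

Candidate keys: {Address, AgentID}, {Address, Price}, {AgentID, ZipCode}, {Price, ZipCode}. Prime attributes: {Address, AgentID, Price, ZipCode}.
Address -> ZipCode: {Address}⁺ = {Address, ZipCode}, which is not all of the attributes, so the left side is not a superkey — BCNF is violated.
Its right-hand attributes {ZipCode} are all prime, as are those of every other non-superkey FD — the relation is in 3NF.

3NF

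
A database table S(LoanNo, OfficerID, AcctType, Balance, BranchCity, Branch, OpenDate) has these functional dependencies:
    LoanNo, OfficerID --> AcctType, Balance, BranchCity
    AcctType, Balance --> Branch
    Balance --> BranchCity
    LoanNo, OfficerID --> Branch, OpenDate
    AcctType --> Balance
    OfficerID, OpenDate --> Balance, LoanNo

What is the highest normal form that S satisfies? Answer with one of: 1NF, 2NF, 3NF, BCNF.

2NF

Candidate keys: {LoanNo, OfficerID}, {OfficerID, OpenDate}. Prime attributes: {LoanNo, OfficerID, OpenDate}.
AcctType, Balance --> Branch: {AcctType, Balance}⁺ = {AcctType, Balance, Branch, BranchCity}, which is not all of the attributes, so the left side is not a superkey — BCNF is violated.
Because {Branch} is non-prime and the left side of AcctType, Balance --> Branch is not a superkey, the relation is not in 3NF.
No non-prime attribute depends on a proper subset of any candidate key, so 2NF holds.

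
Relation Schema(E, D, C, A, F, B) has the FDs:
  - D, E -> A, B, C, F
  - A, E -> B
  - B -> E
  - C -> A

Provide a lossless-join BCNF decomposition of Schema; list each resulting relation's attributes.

{A, B}; {A, C}; {B, E}; {C, D, E, F}

Candidate keys of the original relation: {B, D}, {D, E}.
Within {A, B, C, D, E, F}: {A, E}⁺ ∩ {A, B, C, D, E, F} = {A, B, E}, not the whole set, so A, E -> B violates BCNF; decompose into {A, B, E} and {A, C, D, E, F}.
Within {A, B, E}: {B}⁺ ∩ {A, B, E} = {B, E}, not the whole set, so B -> E violates BCNF; decompose into {B, E} and {A, B}.
{B, E} is in BCNF.
{A, B} is in BCNF.
Within {A, C, D, E, F}: {C}⁺ ∩ {A, C, D, E, F} = {A, C}, not the whole set, so C -> A violates BCNF; decompose into {A, C} and {C, D, E, F}.
{A, C} is in BCNF.
{C, D, E, F} is in BCNF.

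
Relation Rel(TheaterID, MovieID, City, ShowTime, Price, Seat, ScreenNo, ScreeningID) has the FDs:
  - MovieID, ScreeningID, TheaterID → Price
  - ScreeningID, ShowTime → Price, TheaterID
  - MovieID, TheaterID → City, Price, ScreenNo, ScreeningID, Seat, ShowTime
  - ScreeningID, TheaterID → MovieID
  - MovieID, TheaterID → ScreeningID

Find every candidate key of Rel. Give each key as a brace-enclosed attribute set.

{MovieID, TheaterID}, {ScreeningID, ShowTime}, {ScreeningID, TheaterID}

Closure of {MovieID, TheaterID} is {City, MovieID, Price, ScreenNo, ScreeningID, Seat, ShowTime, TheaterID}, the whole schema; {MovieID, TheaterID} is a candidate key.
Closure of {ScreeningID, ShowTime} is {City, MovieID, Price, ScreenNo, ScreeningID, Seat, ShowTime, TheaterID}, the whole schema; {ScreeningID, ShowTime} is a candidate key.
Closure of {ScreeningID, TheaterID} is {City, MovieID, Price, ScreenNo, ScreeningID, Seat, ShowTime, TheaterID}, the whole schema; {ScreeningID, TheaterID} is a candidate key.
No proper subset of any of these is a key, and no other minimal superkey exists.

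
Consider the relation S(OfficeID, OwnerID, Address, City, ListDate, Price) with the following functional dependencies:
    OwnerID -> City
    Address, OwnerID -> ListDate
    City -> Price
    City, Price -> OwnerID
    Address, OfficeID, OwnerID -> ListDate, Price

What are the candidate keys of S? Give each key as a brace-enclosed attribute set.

Attributes never on any right-hand side: {Address, OfficeID} — every candidate key must contain all of them.
{Address, City, OfficeID} is a candidate key since {Address, City, OfficeID}⁺ = {Address, City, ListDate, OfficeID, OwnerID, Price} covers every attribute.
{Address, OfficeID, OwnerID} is a candidate key since {Address, OfficeID, OwnerID}⁺ = {Address, City, ListDate, OfficeID, OwnerID, Price} covers every attribute.
No proper subset of any of these is a key, and no other minimal superkey exists.

{Address, City, OfficeID}, {Address, OfficeID, OwnerID}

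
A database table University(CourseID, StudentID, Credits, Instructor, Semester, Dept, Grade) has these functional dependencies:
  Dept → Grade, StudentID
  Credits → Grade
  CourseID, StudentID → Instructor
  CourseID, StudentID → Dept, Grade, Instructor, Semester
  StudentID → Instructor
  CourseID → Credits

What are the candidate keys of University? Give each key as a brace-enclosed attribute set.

{CourseID, Dept}, {CourseID, StudentID}

{CourseID} never appears on the right of any FD, so every key must include it.
{CourseID, Dept} is a candidate key since {CourseID, Dept}⁺ = {CourseID, Credits, Dept, Grade, Instructor, Semester, StudentID} covers every attribute.
{CourseID, StudentID} is a candidate key since {CourseID, StudentID}⁺ = {CourseID, Credits, Dept, Grade, Instructor, Semester, StudentID} covers every attribute.
No proper subset of any of these is a key, and no other minimal superkey exists.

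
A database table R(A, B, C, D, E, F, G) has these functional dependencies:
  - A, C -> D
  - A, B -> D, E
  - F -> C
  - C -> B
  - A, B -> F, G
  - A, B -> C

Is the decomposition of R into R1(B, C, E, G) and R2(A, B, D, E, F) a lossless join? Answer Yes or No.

No

The shared attributes are {B, E} and {B, E}⁺ = {B, E}.
The closure covers neither R1 nor R2 entirely; the join is not lossless.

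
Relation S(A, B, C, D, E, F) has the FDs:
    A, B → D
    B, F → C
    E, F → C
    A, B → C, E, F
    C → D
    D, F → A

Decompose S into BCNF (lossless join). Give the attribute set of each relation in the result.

{A, C, F}; {B, E, F}; {C, D}; {C, E, F}

Candidate keys of the original relation: {A, B}, {B, F}.
{A, B, C, D, E, F}: {E, F} determines {A, C, D, E, F} here but is not a superkey — split on E, F → A, C, D, giving {A, C, D, E, F} and {B, E, F}.
{A, C, D, E, F}: {C} determines {C, D} here but is not a superkey — split on C → D, giving {C, D} and {A, C, E, F}.
{C, D} is in BCNF.
{A, C, E, F}: {C, F} determines {A, C, F} here but is not a superkey — split on C, F → A, giving {A, C, F} and {C, E, F}.
{A, C, F} is in BCNF.
{C, E, F} is in BCNF.
{B, E, F} is in BCNF.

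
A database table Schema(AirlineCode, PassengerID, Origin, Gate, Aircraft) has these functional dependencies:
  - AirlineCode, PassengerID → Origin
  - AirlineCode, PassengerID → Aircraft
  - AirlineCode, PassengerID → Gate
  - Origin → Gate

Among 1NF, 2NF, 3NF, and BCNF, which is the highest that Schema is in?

Candidate key: {AirlineCode, PassengerID}. Prime attributes: {AirlineCode, PassengerID}.
Origin → Gate: {Origin}⁺ = {Gate, Origin}, which is not all of the attributes, so the left side is not a superkey — BCNF is violated.
Because {Gate} is non-prime and the left side of Origin → Gate is not a superkey, the relation is not in 3NF.
Checking every proper subset of each key, none determines a non-prime attribute — 2NF is satisfied.

2NF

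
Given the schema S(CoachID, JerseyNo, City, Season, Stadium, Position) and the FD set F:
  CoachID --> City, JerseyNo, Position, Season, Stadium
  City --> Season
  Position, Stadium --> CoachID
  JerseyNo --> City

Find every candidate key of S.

{CoachID}⁺ = {City, CoachID, JerseyNo, Position, Season, Stadium} — all of the relation — so {CoachID} is a candidate key.
{Position, Stadium}⁺ = {City, CoachID, JerseyNo, Position, Season, Stadium} — all of the relation — so {Position, Stadium} is a candidate key.
These are minimal and exhaustive — every other superkey contains one of them.

{CoachID}, {Position, Stadium}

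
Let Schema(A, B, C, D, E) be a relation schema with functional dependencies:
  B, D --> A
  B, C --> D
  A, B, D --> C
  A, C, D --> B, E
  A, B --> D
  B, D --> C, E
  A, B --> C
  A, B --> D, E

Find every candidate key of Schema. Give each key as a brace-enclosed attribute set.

{A, B}, {A, C, D}, {B, C}, {B, D}

{A, B}⁺ = {A, B, C, D, E}, which is every attribute, so {A, B} is a candidate key.
{B, C}⁺ = {A, B, C, D, E}, which is every attribute, so {B, C} is a candidate key.
{B, D}⁺ = {A, B, C, D, E}, which is every attribute, so {B, D} is a candidate key.
{A, C, D}⁺ = {A, B, C, D, E}, which is every attribute, so {A, C, D} is a candidate key.
No proper subset of any of these is a key, and no other minimal superkey exists.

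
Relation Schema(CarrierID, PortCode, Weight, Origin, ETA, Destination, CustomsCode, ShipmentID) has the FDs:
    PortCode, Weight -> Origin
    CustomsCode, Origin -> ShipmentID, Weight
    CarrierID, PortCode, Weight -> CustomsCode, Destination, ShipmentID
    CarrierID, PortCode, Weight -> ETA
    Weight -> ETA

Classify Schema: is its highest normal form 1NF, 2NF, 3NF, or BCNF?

Candidate keys: {CarrierID, CustomsCode, Origin, PortCode}, {CarrierID, PortCode, Weight}. Prime attributes: {CarrierID, CustomsCode, Origin, PortCode, Weight}.
PortCode, Weight -> Origin breaks BCNF: {PortCode, Weight}⁺ = {ETA, Origin, PortCode, Weight}, so {PortCode, Weight} is not a superkey.
CustomsCode, Origin -> ShipmentID, Weight has non-prime {ShipmentID} on the right and a non-superkey on the left, so 3NF fails.
{Weight} is a proper subset of the key {CarrierID, PortCode, Weight}, and {Weight}⁺ contains the non-prime attribute {ETA} — a partial dependency, so 2NF is violated.

1NF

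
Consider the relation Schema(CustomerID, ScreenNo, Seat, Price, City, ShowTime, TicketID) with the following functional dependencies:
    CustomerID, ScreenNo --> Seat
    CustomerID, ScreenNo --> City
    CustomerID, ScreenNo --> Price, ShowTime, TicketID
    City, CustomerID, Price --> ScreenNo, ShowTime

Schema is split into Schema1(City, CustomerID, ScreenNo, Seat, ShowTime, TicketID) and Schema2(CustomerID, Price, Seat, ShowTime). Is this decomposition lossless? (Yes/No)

The shared attributes are {CustomerID, Seat, ShowTime} and {CustomerID, Seat, ShowTime}⁺ = {CustomerID, Seat, ShowTime}.
The closure covers neither Schema1 nor Schema2 entirely; the join is not lossless.

No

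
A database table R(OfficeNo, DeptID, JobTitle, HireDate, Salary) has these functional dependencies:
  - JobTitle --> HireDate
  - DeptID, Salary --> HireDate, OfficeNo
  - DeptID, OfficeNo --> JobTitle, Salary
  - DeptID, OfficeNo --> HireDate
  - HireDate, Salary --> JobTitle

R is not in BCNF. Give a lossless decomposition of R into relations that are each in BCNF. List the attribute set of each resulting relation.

{DeptID, JobTitle, OfficeNo, Salary}; {HireDate, JobTitle}

Candidate keys of the original relation: {DeptID, OfficeNo}, {DeptID, Salary}.
Within {DeptID, HireDate, JobTitle, OfficeNo, Salary}: {JobTitle}⁺ ∩ {DeptID, HireDate, JobTitle, OfficeNo, Salary} = {HireDate, JobTitle}, not the whole set, so JobTitle --> HireDate violates BCNF; decompose into {HireDate, JobTitle} and {DeptID, JobTitle, OfficeNo, Salary}.
{HireDate, JobTitle}: every determinant is a superkey — BCNF.
{DeptID, JobTitle, OfficeNo, Salary}: every determinant is a superkey — BCNF.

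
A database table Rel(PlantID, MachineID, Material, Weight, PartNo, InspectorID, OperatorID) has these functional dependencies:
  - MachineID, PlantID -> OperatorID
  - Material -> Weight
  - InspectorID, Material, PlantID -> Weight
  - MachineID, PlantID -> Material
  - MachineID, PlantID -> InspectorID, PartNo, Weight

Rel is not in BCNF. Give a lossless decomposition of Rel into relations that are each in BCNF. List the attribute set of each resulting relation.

{InspectorID, MachineID, Material, OperatorID, PartNo, PlantID}; {Material, Weight}

Candidate key of the original relation: {MachineID, PlantID}.
Within {InspectorID, MachineID, Material, OperatorID, PartNo, PlantID, Weight}: {Material}⁺ ∩ {InspectorID, MachineID, Material, OperatorID, PartNo, PlantID, Weight} = {Material, Weight}, not the whole set, so Material -> Weight violates BCNF; decompose into {Material, Weight} and {InspectorID, MachineID, Material, OperatorID, PartNo, PlantID}.
{Material, Weight} is in BCNF.
{InspectorID, MachineID, Material, OperatorID, PartNo, PlantID} is in BCNF.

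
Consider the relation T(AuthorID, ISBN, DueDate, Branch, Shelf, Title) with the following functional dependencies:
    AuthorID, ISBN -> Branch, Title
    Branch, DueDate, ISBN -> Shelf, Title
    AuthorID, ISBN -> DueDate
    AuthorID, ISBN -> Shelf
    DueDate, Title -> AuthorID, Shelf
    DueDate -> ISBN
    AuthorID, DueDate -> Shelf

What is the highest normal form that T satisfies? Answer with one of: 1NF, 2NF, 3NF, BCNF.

Candidate keys: {AuthorID, DueDate}, {AuthorID, ISBN}, {Branch, DueDate}, {DueDate, Title}. Prime attributes: {AuthorID, Branch, DueDate, ISBN, Title}.
DueDate -> ISBN breaks BCNF: {DueDate}⁺ = {DueDate, ISBN}, so {DueDate} is not a superkey.
Its right-hand attributes {ISBN} are all prime, as are those of every other non-superkey FD — the relation is in 3NF.

3NF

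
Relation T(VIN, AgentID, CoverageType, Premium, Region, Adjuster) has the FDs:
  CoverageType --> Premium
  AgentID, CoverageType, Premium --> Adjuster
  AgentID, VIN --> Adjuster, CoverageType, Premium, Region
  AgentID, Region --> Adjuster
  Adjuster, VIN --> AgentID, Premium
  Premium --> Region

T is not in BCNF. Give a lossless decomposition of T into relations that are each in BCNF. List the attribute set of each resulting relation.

{Adjuster, AgentID, CoverageType}; {AgentID, CoverageType, VIN}; {CoverageType, Premium}; {Premium, Region}

Candidate keys of the original relation: {Adjuster, VIN}, {AgentID, VIN}.
{Adjuster, AgentID, CoverageType, Premium, Region, VIN}: {CoverageType} determines {CoverageType, Premium, Region} here but is not a superkey — split on CoverageType --> Premium, Region, giving {CoverageType, Premium, Region} and {Adjuster, AgentID, CoverageType, VIN}.
{CoverageType, Premium, Region}: {Premium} determines {Premium, Region} here but is not a superkey — split on Premium --> Region, giving {Premium, Region} and {CoverageType, Premium}.
{Premium, Region} is in BCNF.
{CoverageType, Premium} is in BCNF.
{Adjuster, AgentID, CoverageType, VIN}: {AgentID, CoverageType} determines {Adjuster, AgentID, CoverageType} here but is not a superkey — split on AgentID, CoverageType --> Adjuster, giving {Adjuster, AgentID, CoverageType} and {AgentID, CoverageType, VIN}.
{Adjuster, AgentID, CoverageType} is in BCNF.
{AgentID, CoverageType, VIN} is in BCNF.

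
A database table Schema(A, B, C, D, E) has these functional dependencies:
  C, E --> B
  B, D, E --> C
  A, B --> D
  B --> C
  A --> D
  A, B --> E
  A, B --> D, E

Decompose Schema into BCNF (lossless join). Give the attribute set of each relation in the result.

{A, C, E}; {A, D}; {B, C}; {B, E}

Candidate keys of the original relation: {A, B}, {A, C, E}.
Within {A, B, C, D, E}: {C, E}⁺ ∩ {A, B, C, D, E} = {B, C, E}, not the whole set, so C, E --> B violates BCNF; decompose into {B, C, E} and {A, C, D, E}.
Within {B, C, E}: {B}⁺ ∩ {B, C, E} = {B, C}, not the whole set, so B --> C violates BCNF; decompose into {B, C} and {B, E}.
{B, C} has no BCNF violation.
{B, E} has no BCNF violation.
Within {A, C, D, E}: {A}⁺ ∩ {A, C, D, E} = {A, D}, not the whole set, so A --> D violates BCNF; decompose into {A, D} and {A, C, E}.
{A, D} has no BCNF violation.
{A, C, E} has no BCNF violation.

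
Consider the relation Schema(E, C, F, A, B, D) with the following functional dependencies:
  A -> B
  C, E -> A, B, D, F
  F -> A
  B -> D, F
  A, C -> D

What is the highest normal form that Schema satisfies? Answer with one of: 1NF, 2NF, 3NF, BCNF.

Candidate key: {C, E}. Prime attributes: {C, E}.
A -> B: {A}⁺ = {A, B, D, F}, which is not all of the attributes, so the left side is not a superkey — BCNF is violated.
A -> B has non-prime {B} on the right and a non-superkey on the left, so 3NF fails.
No non-prime attribute depends on a proper subset of any candidate key, so 2NF holds.

2NF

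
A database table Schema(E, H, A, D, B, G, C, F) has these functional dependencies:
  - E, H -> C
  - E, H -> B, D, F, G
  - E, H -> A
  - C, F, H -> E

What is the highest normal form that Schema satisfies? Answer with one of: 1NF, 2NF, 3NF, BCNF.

Candidate keys: {C, F, H}, {E, H}. Prime attributes: {C, E, F, H}.
Every FD has a superkey on the left, so the relation is in BCNF.

BCNF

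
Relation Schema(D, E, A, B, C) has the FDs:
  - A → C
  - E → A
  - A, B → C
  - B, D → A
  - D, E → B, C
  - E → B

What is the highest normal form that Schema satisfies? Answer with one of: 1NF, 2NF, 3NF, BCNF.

1NF

Candidate key: {D, E}. Prime attributes: {D, E}.
A → C: {A}⁺ = {A, C}, which is not all of the attributes, so the left side is not a superkey — BCNF is violated.
A → C has non-prime {C} on the right and a non-superkey on the left, so 3NF fails.
Since {E} ⊂ {D, E} and {E}⁺ ⊇ {A, B, C} with {A, B, C} non-prime, there is a partial dependency; 2NF fails.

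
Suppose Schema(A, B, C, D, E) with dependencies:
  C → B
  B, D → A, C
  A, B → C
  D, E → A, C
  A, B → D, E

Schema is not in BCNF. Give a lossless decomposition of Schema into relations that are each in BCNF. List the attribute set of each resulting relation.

{A, C, D, E}; {B, C}

Candidate keys of the original relation: {A, B}, {A, C}, {B, D}, {C, D}, {D, E}.
In {A, B, C, D, E}, {C} is not a superkey ({C}⁺ restricted to this set is {B, C}), so split on C → B into {B, C} and {A, C, D, E}.
{B, C}: every determinant is a superkey — BCNF.
{A, C, D, E}: every determinant is a superkey — BCNF.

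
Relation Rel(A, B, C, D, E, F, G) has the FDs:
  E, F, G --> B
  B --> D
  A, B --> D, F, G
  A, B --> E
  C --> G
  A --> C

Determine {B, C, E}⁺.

Start with {B, C, E}.
B --> D applies; add {D} → now {B, C, D, E}.
C --> G applies; add {G} → now {B, C, D, E, G}.
No further FD applies.

{B, C, D, E, G}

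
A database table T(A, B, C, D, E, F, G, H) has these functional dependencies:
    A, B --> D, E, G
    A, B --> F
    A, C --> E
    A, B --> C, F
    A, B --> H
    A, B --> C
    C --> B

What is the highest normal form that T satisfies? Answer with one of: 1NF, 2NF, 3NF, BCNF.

3NF

Candidate keys: {A, B}, {A, C}. Prime attributes: {A, B, C}.
C --> B: {C}⁺ = {B, C}, which is not all of the attributes, so the left side is not a superkey — BCNF is violated.
Its right-hand attributes {B} are all prime, as are those of every other non-superkey FD — the relation is in 3NF.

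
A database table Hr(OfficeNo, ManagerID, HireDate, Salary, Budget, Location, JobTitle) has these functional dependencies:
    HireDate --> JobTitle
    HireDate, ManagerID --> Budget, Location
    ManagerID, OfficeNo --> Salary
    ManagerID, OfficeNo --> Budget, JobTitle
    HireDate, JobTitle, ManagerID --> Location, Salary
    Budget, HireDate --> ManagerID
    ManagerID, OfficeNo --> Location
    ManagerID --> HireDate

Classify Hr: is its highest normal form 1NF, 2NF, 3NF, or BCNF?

Candidate keys: {Budget, HireDate, OfficeNo}, {ManagerID, OfficeNo}. Prime attributes: {Budget, HireDate, ManagerID, OfficeNo}.
HireDate --> JobTitle breaks BCNF: {HireDate}⁺ = {HireDate, JobTitle}, so {HireDate} is not a superkey.
HireDate --> JobTitle determines the non-prime attribute {JobTitle} from a non-superkey — 3NF is violated.
The proper key subset {ManagerID} of {ManagerID, OfficeNo} determines non-prime {JobTitle, Location, Salary}, so the relation is not even in 2NF.

1NF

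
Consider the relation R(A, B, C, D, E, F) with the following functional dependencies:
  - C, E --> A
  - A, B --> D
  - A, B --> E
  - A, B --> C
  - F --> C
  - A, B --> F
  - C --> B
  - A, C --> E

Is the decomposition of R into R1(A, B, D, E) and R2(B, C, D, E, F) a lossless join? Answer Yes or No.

R1 ∩ R2 = {B, D, E}; its closure under F is {B, D, E}.
The closure covers neither R1 nor R2 entirely; the join is not lossless.

No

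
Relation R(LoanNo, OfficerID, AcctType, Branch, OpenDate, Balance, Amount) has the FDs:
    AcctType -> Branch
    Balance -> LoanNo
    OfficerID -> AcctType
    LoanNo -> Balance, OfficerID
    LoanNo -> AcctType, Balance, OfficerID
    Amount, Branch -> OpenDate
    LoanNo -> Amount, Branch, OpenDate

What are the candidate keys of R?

{Balance}⁺ = {AcctType, Amount, Balance, Branch, LoanNo, OfficerID, OpenDate}, which is every attribute, so {Balance} is a candidate key.
{LoanNo}⁺ = {AcctType, Amount, Balance, Branch, LoanNo, OfficerID, OpenDate}, which is every attribute, so {LoanNo} is a candidate key.
Any other superkey properly contains one of these, so there are no further candidate keys.

{Balance}, {LoanNo}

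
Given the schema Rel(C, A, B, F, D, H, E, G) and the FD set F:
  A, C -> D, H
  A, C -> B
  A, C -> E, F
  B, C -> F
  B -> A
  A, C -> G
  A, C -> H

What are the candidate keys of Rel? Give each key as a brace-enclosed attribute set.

No FD produces {C}, so it must be in every candidate key.
{A, C} is a candidate key since {A, C}⁺ = {A, B, C, D, E, F, G, H} covers every attribute.
{B, C} is a candidate key since {B, C}⁺ = {A, B, C, D, E, F, G, H} covers every attribute.
Any other superkey properly contains one of these, so there are no further candidate keys.

{A, C}, {B, C}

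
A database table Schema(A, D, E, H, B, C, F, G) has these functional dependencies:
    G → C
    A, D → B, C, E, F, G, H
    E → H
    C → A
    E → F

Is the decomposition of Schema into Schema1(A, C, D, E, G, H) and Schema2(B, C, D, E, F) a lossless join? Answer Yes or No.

Yes

Schema1 ∩ Schema2 = {C, D, E}; its closure under F is {A, B, C, D, E, F, G, H}.
This includes all of Schema1, so the common attributes are a superkey of Schema1 — the join is lossless.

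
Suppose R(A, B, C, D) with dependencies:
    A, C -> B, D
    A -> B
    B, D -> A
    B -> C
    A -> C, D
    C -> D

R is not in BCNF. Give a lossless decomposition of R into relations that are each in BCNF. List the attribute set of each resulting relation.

Candidate keys of the original relation: {A}, {B}.
In {A, B, C, D}, {C} is not a superkey ({C}⁺ restricted to this set is {C, D}), so split on C -> D into {C, D} and {A, B, C}.
{C, D} has no BCNF violation.
{A, B, C} has no BCNF violation.

{A, B, C}; {C, D}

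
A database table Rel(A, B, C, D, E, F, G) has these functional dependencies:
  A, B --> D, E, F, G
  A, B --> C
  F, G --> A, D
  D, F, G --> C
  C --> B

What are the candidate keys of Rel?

{A, B}, {A, C}, {F, G}

{A, B}⁺ = {A, B, C, D, E, F, G} — all of the relation — so {A, B} is a candidate key.
{A, C}⁺ = {A, B, C, D, E, F, G} — all of the relation — so {A, C} is a candidate key.
{F, G}⁺ = {A, B, C, D, E, F, G} — all of the relation — so {F, G} is a candidate key.
Any other superkey properly contains one of these, so there are no further candidate keys.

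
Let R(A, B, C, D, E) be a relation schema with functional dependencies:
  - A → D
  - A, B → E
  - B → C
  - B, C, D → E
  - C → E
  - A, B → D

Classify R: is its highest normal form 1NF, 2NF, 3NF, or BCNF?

1NF

Candidate key: {A, B}. Prime attributes: {A, B}.
A → D: {A}⁺ = {A, D}, which is not all of the attributes, so the left side is not a superkey — BCNF is violated.
Because {D} is non-prime and the left side of A → D is not a superkey, the relation is not in 3NF.
Since {A} ⊂ {A, B} and {A}⁺ ⊇ {D} with {D} non-prime, there is a partial dependency; 2NF fails.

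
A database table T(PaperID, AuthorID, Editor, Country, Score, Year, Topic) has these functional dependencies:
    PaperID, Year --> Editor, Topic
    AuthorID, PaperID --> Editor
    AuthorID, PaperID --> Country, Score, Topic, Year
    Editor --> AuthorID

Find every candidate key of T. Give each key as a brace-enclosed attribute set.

{PaperID} never appears on the right of any FD, so every key must include it.
{AuthorID, PaperID}⁺ = {AuthorID, Country, Editor, PaperID, Score, Topic, Year}, which is every attribute, so {AuthorID, PaperID} is a candidate key.
{Editor, PaperID}⁺ = {AuthorID, Country, Editor, PaperID, Score, Topic, Year}, which is every attribute, so {Editor, PaperID} is a candidate key.
{PaperID, Year}⁺ = {AuthorID, Country, Editor, PaperID, Score, Topic, Year}, which is every attribute, so {PaperID, Year} is a candidate key.
These are minimal and exhaustive — every other superkey contains one of them.

{AuthorID, PaperID}, {Editor, PaperID}, {PaperID, Year}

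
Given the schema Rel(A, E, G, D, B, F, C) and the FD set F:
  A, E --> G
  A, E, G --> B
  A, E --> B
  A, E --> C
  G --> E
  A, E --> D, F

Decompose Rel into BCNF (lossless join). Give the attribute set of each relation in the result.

Candidate keys of the original relation: {A, E}, {A, G}.
{A, B, C, D, E, F, G}: {G} determines {E, G} here but is not a superkey — split on G --> E, giving {E, G} and {A, B, C, D, F, G}.
{E, G} is in BCNF.
{A, B, C, D, F, G} is in BCNF.

{A, B, C, D, F, G}; {E, G}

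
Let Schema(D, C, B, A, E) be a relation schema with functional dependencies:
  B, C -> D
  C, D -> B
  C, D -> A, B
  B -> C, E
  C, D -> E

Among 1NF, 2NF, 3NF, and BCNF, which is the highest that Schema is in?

Candidate keys: {B}, {C, D}. Prime attributes: {B, C, D}.
The left-hand side of every FD is a superkey, so BCNF is satisfied.

BCNF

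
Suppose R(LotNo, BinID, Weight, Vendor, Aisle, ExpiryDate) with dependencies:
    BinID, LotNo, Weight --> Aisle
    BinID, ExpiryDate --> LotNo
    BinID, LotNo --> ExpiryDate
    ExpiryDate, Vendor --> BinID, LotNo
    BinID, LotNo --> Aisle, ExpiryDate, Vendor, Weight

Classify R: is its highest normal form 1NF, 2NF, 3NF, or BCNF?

BCNF

Candidate keys: {BinID, ExpiryDate}, {BinID, LotNo}, {ExpiryDate, Vendor}. Prime attributes: {BinID, ExpiryDate, LotNo, Vendor}.
Each dependency's left side is a superkey — BCNF holds.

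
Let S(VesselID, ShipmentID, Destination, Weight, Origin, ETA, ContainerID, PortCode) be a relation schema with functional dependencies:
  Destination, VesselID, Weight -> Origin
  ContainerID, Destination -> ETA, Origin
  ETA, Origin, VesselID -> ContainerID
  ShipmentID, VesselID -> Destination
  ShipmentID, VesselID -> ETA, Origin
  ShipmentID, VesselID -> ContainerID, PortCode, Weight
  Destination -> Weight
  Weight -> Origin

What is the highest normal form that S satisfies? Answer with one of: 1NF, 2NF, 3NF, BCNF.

2NF

Candidate key: {ShipmentID, VesselID}. Prime attributes: {ShipmentID, VesselID}.
Destination, VesselID, Weight -> Origin: {Destination, VesselID, Weight}⁺ = {Destination, Origin, VesselID, Weight}, which is not all of the attributes, so the left side is not a superkey — BCNF is violated.
Destination, VesselID, Weight -> Origin has non-prime {Origin} on the right and a non-superkey on the left, so 3NF fails.
No proper subset of a key has a non-prime attribute in its closure, so there is no partial dependency; 2NF holds.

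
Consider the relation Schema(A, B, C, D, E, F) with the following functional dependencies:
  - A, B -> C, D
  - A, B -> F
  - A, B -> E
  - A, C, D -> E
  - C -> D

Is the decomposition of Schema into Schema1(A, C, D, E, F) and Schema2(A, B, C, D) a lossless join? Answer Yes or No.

The shared attributes are {A, C, D} and {A, C, D}⁺ = {A, C, D, E}.
The closure covers neither Schema1 nor Schema2 entirely; the join is not lossless.

No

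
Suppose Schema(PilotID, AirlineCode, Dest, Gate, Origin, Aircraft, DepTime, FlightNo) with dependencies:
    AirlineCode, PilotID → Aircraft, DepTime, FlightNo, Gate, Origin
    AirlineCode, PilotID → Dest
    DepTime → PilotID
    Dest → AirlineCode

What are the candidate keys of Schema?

{AirlineCode, DepTime}, {AirlineCode, PilotID}, {DepTime, Dest}, {Dest, PilotID}

{AirlineCode, DepTime} is a candidate key since {AirlineCode, DepTime}⁺ = {Aircraft, AirlineCode, DepTime, Dest, FlightNo, Gate, Origin, PilotID} covers every attribute.
{AirlineCode, PilotID} is a candidate key since {AirlineCode, PilotID}⁺ = {Aircraft, AirlineCode, DepTime, Dest, FlightNo, Gate, Origin, PilotID} covers every attribute.
{DepTime, Dest} is a candidate key since {DepTime, Dest}⁺ = {Aircraft, AirlineCode, DepTime, Dest, FlightNo, Gate, Origin, PilotID} covers every attribute.
{Dest, PilotID} is a candidate key since {Dest, PilotID}⁺ = {Aircraft, AirlineCode, DepTime, Dest, FlightNo, Gate, Origin, PilotID} covers every attribute.
Any other superkey properly contains one of these, so there are no further candidate keys.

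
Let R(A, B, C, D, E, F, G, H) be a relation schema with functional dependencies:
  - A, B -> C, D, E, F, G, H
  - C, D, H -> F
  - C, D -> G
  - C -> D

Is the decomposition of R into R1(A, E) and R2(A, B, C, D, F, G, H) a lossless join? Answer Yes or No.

No

R1 ∩ R2 = {A}; its closure under F is {A}.
Neither R1 nor R2 is contained in that closure, so the decomposition is lossy.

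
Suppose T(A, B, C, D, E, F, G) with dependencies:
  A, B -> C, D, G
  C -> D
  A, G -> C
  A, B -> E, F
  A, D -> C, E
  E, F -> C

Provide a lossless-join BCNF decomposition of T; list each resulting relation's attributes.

{A, B, F, G}; {A, C, E}; {A, C, G}; {C, D}

Candidate key of the original relation: {A, B}.
{A, B, C, D, E, F, G}: {C} determines {C, D} here but is not a superkey — split on C -> D, giving {C, D} and {A, B, C, E, F, G}.
{C, D} has no BCNF violation.
{A, B, C, E, F, G}: {A, G} determines {A, C, E, G} here but is not a superkey — split on A, G -> C, E, giving {A, C, E, G} and {A, B, F, G}.
{A, C, E, G}: {A, C} determines {A, C, E} here but is not a superkey — split on A, C -> E, giving {A, C, E} and {A, C, G}.
{A, C, E} has no BCNF violation.
{A, C, G} has no BCNF violation.
{A, B, F, G} has no BCNF violation.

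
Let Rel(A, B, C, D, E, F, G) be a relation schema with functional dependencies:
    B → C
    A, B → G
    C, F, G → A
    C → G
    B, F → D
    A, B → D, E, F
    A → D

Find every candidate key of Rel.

Attributes never on any right-hand side: {B} — every candidate key must contain it.
Closure of {A, B} is {A, B, C, D, E, F, G}, the whole schema; {A, B} is a candidate key.
Closure of {B, F} is {A, B, C, D, E, F, G}, the whole schema; {B, F} is a candidate key.
These are minimal and exhaustive — every other superkey contains one of them.

{A, B}, {B, F}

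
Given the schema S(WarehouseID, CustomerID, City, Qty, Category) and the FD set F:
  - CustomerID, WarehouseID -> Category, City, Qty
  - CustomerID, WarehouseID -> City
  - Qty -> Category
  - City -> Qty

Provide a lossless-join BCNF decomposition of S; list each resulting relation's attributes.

{Category, Qty}; {City, CustomerID, WarehouseID}; {City, Qty}

Candidate key of the original relation: {CustomerID, WarehouseID}.
{Category, City, CustomerID, Qty, WarehouseID}: {Qty} determines {Category, Qty} here but is not a superkey — split on Qty -> Category, giving {Category, Qty} and {City, CustomerID, Qty, WarehouseID}.
{Category, Qty} is in BCNF.
{City, CustomerID, Qty, WarehouseID}: {City} determines {City, Qty} here but is not a superkey — split on City -> Qty, giving {City, Qty} and {City, CustomerID, WarehouseID}.
{City, Qty} is in BCNF.
{City, CustomerID, WarehouseID} is in BCNF.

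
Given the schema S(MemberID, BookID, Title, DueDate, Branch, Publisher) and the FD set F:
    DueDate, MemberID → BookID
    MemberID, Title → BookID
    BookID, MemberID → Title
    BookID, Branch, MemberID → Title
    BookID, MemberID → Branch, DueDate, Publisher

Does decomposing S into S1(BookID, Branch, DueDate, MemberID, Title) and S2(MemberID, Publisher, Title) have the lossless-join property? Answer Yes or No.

Yes

Common attributes: {MemberID, Title}; their closure is {BookID, Branch, DueDate, MemberID, Publisher, Title}.
This includes all of S1, so the common attributes are a superkey of S1 — the join is lossless.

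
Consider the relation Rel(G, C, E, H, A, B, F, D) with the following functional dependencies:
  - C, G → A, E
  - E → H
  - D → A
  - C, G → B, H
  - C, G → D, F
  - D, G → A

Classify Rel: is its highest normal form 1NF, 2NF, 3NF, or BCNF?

2NF

Candidate key: {C, G}. Prime attributes: {C, G}.
For E → H we have {E}⁺ = {E, H}; {E} is not a superkey, so BCNF fails.
E → H determines the non-prime attribute {H} from a non-superkey — 3NF is violated.
No proper subset of a key has a non-prime attribute in its closure, so there is no partial dependency; 2NF holds.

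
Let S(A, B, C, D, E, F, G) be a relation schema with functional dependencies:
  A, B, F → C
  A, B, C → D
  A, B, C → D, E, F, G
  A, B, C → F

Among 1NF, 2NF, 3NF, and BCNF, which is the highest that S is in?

BCNF

Candidate keys: {A, B, C}, {A, B, F}. Prime attributes: {A, B, C, F}.
Each dependency's left side is a superkey — BCNF holds.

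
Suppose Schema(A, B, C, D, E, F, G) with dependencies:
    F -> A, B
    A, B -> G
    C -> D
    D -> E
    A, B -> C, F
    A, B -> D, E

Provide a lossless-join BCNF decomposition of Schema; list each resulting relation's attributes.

Candidate keys of the original relation: {A, B}, {F}.
Within {A, B, C, D, E, F, G}: {C}⁺ ∩ {A, B, C, D, E, F, G} = {C, D, E}, not the whole set, so C -> D, E violates BCNF; decompose into {C, D, E} and {A, B, C, F, G}.
Within {C, D, E}: {D}⁺ ∩ {C, D, E} = {D, E}, not the whole set, so D -> E violates BCNF; decompose into {D, E} and {C, D}.
{D, E} has no BCNF violation.
{C, D} has no BCNF violation.
{A, B, C, F, G} has no BCNF violation.

{A, B, C, F, G}; {C, D}; {D, E}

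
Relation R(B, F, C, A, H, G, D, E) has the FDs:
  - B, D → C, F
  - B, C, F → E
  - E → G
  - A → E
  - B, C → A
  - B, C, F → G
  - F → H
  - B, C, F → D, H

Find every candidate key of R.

{B, C, F}, {B, D}

No FD produces {B}, so it must be in every candidate key.
{B, D}⁺ = {A, B, C, D, E, F, G, H}, which is every attribute, so {B, D} is a candidate key.
{B, C, F}⁺ = {A, B, C, D, E, F, G, H}, which is every attribute, so {B, C, F} is a candidate key.
No proper subset of any of these is a key, and no other minimal superkey exists.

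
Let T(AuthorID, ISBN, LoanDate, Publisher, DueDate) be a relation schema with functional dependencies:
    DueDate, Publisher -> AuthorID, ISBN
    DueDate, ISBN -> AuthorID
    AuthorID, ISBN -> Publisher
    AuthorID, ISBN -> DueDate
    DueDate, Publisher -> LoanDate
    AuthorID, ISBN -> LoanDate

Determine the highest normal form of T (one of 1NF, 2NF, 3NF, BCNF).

Candidate keys: {AuthorID, ISBN}, {DueDate, ISBN}, {DueDate, Publisher}. Prime attributes: {AuthorID, DueDate, ISBN, Publisher}.
Every FD has a superkey on the left, so the relation is in BCNF.

BCNF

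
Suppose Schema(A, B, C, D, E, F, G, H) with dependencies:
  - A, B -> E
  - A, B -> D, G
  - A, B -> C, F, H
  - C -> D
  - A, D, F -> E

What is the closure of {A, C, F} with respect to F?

Start with {A, C, F}.
C -> D applies; add {D} → now {A, C, D, F}.
A, D, F -> E applies; add {E} → now {A, C, D, E, F}.
No further FD applies.

{A, C, D, E, F}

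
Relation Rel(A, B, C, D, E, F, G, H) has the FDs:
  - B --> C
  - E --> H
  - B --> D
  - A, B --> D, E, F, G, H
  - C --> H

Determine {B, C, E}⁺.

Start with {B, C, E}.
E --> H applies; add {H} → now {B, C, E, H}.
B --> D applies; add {D} → now {B, C, D, E, H}.
No further FD applies.

{B, C, D, E, H}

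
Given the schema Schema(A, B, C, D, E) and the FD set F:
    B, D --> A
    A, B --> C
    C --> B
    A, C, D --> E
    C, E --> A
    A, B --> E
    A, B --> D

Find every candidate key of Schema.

Closure of {A, B} is {A, B, C, D, E}, the whole schema; {A, B} is a candidate key.
Closure of {A, C} is {A, B, C, D, E}, the whole schema; {A, C} is a candidate key.
Closure of {B, D} is {A, B, C, D, E}, the whole schema; {B, D} is a candidate key.
Closure of {C, D} is {A, B, C, D, E}, the whole schema; {C, D} is a candidate key.
Closure of {C, E} is {A, B, C, D, E}, the whole schema; {C, E} is a candidate key.
These are minimal and exhaustive — every other superkey contains one of them.

{A, B}, {A, C}, {B, D}, {C, D}, {C, E}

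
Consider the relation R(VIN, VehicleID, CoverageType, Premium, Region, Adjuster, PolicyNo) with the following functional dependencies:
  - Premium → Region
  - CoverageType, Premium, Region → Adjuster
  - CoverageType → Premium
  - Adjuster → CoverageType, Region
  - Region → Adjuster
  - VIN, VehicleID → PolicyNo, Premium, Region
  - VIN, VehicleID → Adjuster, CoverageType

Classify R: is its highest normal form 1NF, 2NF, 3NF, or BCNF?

2NF

Candidate key: {VIN, VehicleID}. Prime attributes: {VIN, VehicleID}.
Premium → Region breaks BCNF: {Premium}⁺ = {Adjuster, CoverageType, Premium, Region}, so {Premium} is not a superkey.
Premium → Region determines the non-prime attribute {Region} from a non-superkey — 3NF is violated.
No proper subset of a key has a non-prime attribute in its closure, so there is no partial dependency; 2NF holds.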